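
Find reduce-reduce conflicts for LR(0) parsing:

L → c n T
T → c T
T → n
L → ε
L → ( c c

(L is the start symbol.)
No reduce-reduce conflicts

A reduce-reduce conflict occurs when an LR(0) state has two complete items [A → α .] and [B → β .] — both call for a reduction, and with no lookahead the parser cannot choose between them.

Augment with L' → L and build the canonical LR(0) collection (I0 = CLOSURE({[L' → . L]}), then GOTO on every symbol after a dot until no new states appear). It has 11 states:
  I0: { [L → . ( c c], [L → . c n T], [L → .], [L' → . L] }  — shift, reduce
  I1: { [L → ( . c c] }  — shift
  I2: { [L' → L .] }  — accept
  I3: { [L → c . n T] }  — shift
  I4: { [L → c n . T], [T → . c T], [T → . n] }  — shift
  I5: { [L → c n T .] }  — reduce
  I6: { [T → . c T], [T → . n], [T → c . T] }  — shift
  I7: { [T → n .] }  — reduce
  I8: { [T → c T .] }  — reduce
  I9: { [L → ( c . c] }  — shift
  I10: { [L → ( c c .] }  — reduce

No state contains more than one complete item.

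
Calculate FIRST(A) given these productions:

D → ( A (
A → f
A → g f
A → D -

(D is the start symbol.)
FIRST sets of the other non-terminals involved (by the same procedure, iterated to a fixed point):
  FIRST(D) = { '(' }

From A → f:
  - f is a terminal: add 'f' and stop
From A → g f:
  - g is a terminal: add 'g' and stop
From A → D -:
  - D is a non-terminal: add FIRST(D) \ {ε} = { '(' }
    D is not nullable, so stop

Collecting: FIRST(A) = { '(', 'f', 'g' }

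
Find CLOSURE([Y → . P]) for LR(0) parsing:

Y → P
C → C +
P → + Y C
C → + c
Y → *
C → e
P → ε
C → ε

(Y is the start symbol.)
{ [P → . + Y C], [P → .], [Y → . P] }

To compute CLOSURE, for each item [A → α.Bβ] where B is a non-terminal, add [B → .γ] for all productions B → γ; repeat for the newly added items until nothing changes.

Start with: [Y → . P]
  [Y → . P] has the dot before P: add [P → . + Y C], [P → .]
No further items can be added.

CLOSURE = { [P → . + Y C], [P → .], [Y → . P] }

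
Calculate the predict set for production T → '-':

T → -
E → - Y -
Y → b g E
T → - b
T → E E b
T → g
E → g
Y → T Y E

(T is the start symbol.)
{ '-' }

PREDICT(T → '-') = (FIRST(RHS) \ {ε}) ∪ (FOLLOW(T) if ε ∈ FIRST(RHS), i.e. RHS ⇒* ε)
FIRST('-') = { '-' }
ε ∉ FIRST('-'), so FOLLOW(T) is not added.
PREDICT(T → '-') = { '-' }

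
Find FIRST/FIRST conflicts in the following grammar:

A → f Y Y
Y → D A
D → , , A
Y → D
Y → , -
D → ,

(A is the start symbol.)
Yes. Y → D A / Y → D on { ',' }; Y → D A / Y → ',' '-' on { ',' }; Y → D / Y → ',' '-' on { ',' }; D → ',' ',' A / D → ',' on { ',' }

A FIRST/FIRST conflict occurs when two productions N → α and N → β for the same non-terminal have FIRST(α) ∩ FIRST(β) ≠ ∅ (with ε ∈ FIRST of a nullable right-hand side, so two nullable alternatives also conflict).

FIRST sets of the non-terminals at (or reachable through a nullable prefix from) the front of some alternative:
  FIRST(D) = { ',' }

Productions for Y:
  Y → D A: FIRST = { ',' }
  Y → D: FIRST = { ',' }
  Y → , -: FIRST = { ',' }
Productions for D:
  D → , , A: FIRST = { ',' }
  D → ,: FIRST = { ',' }
A has only one production, so no FIRST/FIRST conflict is possible there.

Conflict for Y: Y → D A and Y → D
  Overlap: { ',' }
Conflict for Y: Y → D A and Y → , -
  Overlap: { ',' }
Conflict for Y: Y → D and Y → , -
  Overlap: { ',' }
Conflict for D: D → , , A and D → ,
  Overlap: { ',' }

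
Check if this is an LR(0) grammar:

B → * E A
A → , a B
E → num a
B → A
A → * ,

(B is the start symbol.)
A grammar is LR(0) if no state in the canonical LR(0) collection has:
  - both a shift item (dot before a terminal) and a complete item (shift-reduce conflict), or
  - two or more complete items (reduce-reduce conflict; the accept item [B' → B .] counts as a complete item here).

Augment with B' → B and build the canonical LR(0) collection (I0 = CLOSURE({[B' → . B]}), then GOTO on every symbol after a dot until no new states appear). It has 13 states:
  I0: { [A → . * ,], [A → . , a B], [B → . * E A], [B → . A], [B' → . B] }  — shift
  I1: { [A → * . ,], [B → * . E A], [E → . num a] }  — shift
  I2: { [A → , . a B] }  — shift
  I3: { [B → A .] }  — reduce
  I4: { [B' → B .] }  — accept
  I5: { [A → , a . B], [A → . * ,], [A → . , a B], [B → . * E A], [B → . A] }  — shift
  I6: { [A → , a B .] }  — reduce
  I7: { [A → * , .] }  — reduce
  I8: { [A → . * ,], [A → . , a B], [B → * E . A] }  — shift
  I9: { [E → num . a] }  — shift
  I10: { [E → num a .] }  — reduce
  I11: { [A → * . ,] }  — shift
  I12: { [B → * E A .] }  — reduce

Every state is either a pure shift/goto state or contains exactly one complete item and nothing to shift — no conflicts. The grammar is LR(0).

Answer: Yes, the grammar is LR(0)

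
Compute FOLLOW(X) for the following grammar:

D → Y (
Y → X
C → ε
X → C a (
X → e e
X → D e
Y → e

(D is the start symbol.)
In Y → X: X is at the end, add FOLLOW(Y)

The FOLLOW sets referred to above (computed the same way, to a fixed point):
  FOLLOW(Y) = { '(' }

Taking the union: FOLLOW(X) = { '(' }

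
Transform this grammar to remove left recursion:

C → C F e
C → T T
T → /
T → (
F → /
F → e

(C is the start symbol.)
C → T T C'
C' → F e C'
C' → ε
T → /
T → (
F → /
F → e

C is directly left-recursive. The standard transformation for
  A → A α₁ | ... | A α_m | β₁ | ... | β_n
is
  A  → β₁ A' | ... | β_n A'
  A' → α₁ A' | ... | α_m A' | ε

C → T T becomes C → T T C'
C → C F e becomes C' → F e C'
Add C' → ε

Productions for other non-terminals are unchanged:
  T → /
  T → (
  F → /
  F → e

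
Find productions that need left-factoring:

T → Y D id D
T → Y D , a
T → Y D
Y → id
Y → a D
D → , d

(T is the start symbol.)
Yes, T has productions with common prefix 'Y D'

Left-factoring is needed when two productions for the same non-terminal
share a common prefix on the right-hand side.

Productions for T:
  T → Y D id D
  T → Y D , a
  T → Y D
Productions for Y:
  Y → id
  Y → a D

Found common prefix 'Y D' in productions for T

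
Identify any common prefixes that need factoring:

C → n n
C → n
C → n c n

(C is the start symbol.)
Yes, C has productions with common prefix 'n'

Left-factoring is needed when two productions for the same non-terminal
share a common prefix on the right-hand side.

Productions for C:
  C → n n
  C → n
  C → n c n

Found common prefix 'n' in productions for C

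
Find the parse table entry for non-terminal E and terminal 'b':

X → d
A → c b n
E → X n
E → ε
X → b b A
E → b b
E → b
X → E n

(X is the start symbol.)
To find M[E, 'b'], we find productions for E where 'b' is in the predict set (PREDICT(N → α) = (FIRST(α) \ {ε}) ∪ (FOLLOW(N) if α ⇒* ε)).

Relevant sets:
  FIRST(X) = { 'b', 'd', 'n' }
  FOLLOW(E) = { 'n' }

E → X n: PREDICT = { 'b', 'd', 'n' }
  'b' is in predict set, so this production goes in M[E, 'b']
E → ε: PREDICT = { 'n' }
E → b b: PREDICT = { 'b' }
  'b' is in predict set, so this production goes in M[E, 'b']
E → b: PREDICT = { 'b' }
  'b' is in predict set, so this production goes in M[E, 'b']

M[E, 'b'] = E → X n, E → b b, E → b  (a multiply-defined cell — the grammar is not LL(1))

Answer: E → X n, E → b b, E → b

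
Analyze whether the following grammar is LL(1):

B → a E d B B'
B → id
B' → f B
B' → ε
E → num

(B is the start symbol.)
A grammar is LL(1) if for each non-terminal N with multiple productions, the predict sets of those productions are pairwise disjoint, where PREDICT(N → α) = (FIRST(α) \ {ε}) ∪ (FOLLOW(N) if α ⇒* ε).

Relevant sets:
  FOLLOW(B') = { $, 'f' }

For B:
  PREDICT(B → a E d B B') = { 'a' }
  PREDICT(B → id) = { 'id' }
For B':
  PREDICT(B' → f B) = { 'f' }
  PREDICT(B' → ε) = { $, 'f' }
E has a single production, so nothing to check there.

Conflict found: Predict set conflict for B': { 'f' }
The grammar is NOT LL(1).

Answer: No. Predict set conflict for B': { 'f' }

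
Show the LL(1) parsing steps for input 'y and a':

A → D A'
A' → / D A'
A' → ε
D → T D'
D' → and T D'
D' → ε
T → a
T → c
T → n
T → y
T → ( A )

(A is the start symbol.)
LL(1) parsing maintains a stack (initially the start symbol over $) and the input. At each step: if the stack top is a terminal, match it against the current input token; if it is a non-terminal N, replace it with the RHS of M[N, lookahead] (the unique production whose predict set contains the lookahead).

Stack is shown with the top on the left.

Stack          Input      Action
--------------------------------
A $            y and a $  output A → D A'
D A' $         y and a $  output D → T D'
T D' A' $      y and a $  output T → y
y D' A' $      y and a $  match 'y'
D' A' $        and a $    output D' → and T D'
and T D' A' $  and a $    match 'and'
T D' A' $      a $        output T → a
a D' A' $      a $        match 'a'
D' A' $        $          output D' → ε
A' $           $          output A' → ε
$              $          accept

The string is accepted.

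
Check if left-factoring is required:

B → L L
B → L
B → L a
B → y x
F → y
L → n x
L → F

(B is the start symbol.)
Yes, B has productions with common prefix 'L'

Left-factoring is needed when two productions for the same non-terminal
share a common prefix on the right-hand side.

Productions for B:
  B → L L
  B → L
  B → L a
  B → y x
Productions for L:
  L → n x
  L → F

Found common prefix 'L' in productions for B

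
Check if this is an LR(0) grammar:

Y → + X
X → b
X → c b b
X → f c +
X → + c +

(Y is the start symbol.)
Yes, the grammar is LR(0)

A grammar is LR(0) if no state in the canonical LR(0) collection has:
  - both a shift item (dot before a terminal) and a complete item (shift-reduce conflict), or
  - two or more complete items (reduce-reduce conflict; the accept item [Y' → Y .] counts as a complete item here).

Augment with Y' → Y and build the canonical LR(0) collection (I0 = CLOSURE({[Y' → . Y]}), then GOTO on every symbol after a dot until no new states appear). It has 14 states:
  I0: { [Y → . + X], [Y' → . Y] }  — shift
  I1: { [X → . + c +], [X → . b], [X → . c b b], [X → . f c +], [Y → + . X] }  — shift
  I2: { [Y' → Y .] }  — accept
  I3: { [X → + . c +] }  — shift
  I4: { [Y → + X .] }  — reduce
  I5: { [X → b .] }  — reduce
  I6: { [X → c . b b] }  — shift
  I7: { [X → f . c +] }  — shift
  I8: { [X → f c . +] }  — shift
  I9: { [X → f c + .] }  — reduce
  I10: { [X → c b . b] }  — shift
  I11: { [X → c b b .] }  — reduce
  I12: { [X → + c . +] }  — shift
  I13: { [X → + c + .] }  — reduce

Every state is either a pure shift/goto state or contains exactly one complete item and nothing to shift — no conflicts. The grammar is LR(0).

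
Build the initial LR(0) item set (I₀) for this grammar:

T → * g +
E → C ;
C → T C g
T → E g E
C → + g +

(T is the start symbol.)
First, augment the grammar with T' → T
I₀ = CLOSURE({ [T' → . T] }):
  [T' → . T] has the dot before T: add [T → . * g +], [T → . E g E]
  [T → . E g E] has the dot before E: add [E → . C ;]
  [E → . C ;] has the dot before C: add [C → . T C g], [C → . + g +]
No further items can be added.

I₀ = { [C → . + g +], [C → . T C g], [E → . C ;], [T → . * g +], [T → . E g E], [T' → . T] }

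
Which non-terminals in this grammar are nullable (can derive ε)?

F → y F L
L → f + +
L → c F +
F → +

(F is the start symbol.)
A non-terminal is nullable if it can derive ε (the empty string): either it has an ε-production, or it has a production whose right-hand side consists entirely of nullable non-terminals.

There are no ε-productions, so no non-terminal can derive ε.
No non-terminals are nullable.

Answer: None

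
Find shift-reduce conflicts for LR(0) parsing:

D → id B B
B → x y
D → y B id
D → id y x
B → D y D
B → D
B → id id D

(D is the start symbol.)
Yes — I5: [B → D .] vs [B → D . y D]; I12: [D → id y x .] vs [B → x . y]; I13: [B → D .] vs [B → D . y D]

A shift-reduce conflict occurs when an LR(0) state has both:
  - a complete (reduce) item [A → α .] (dot at the end), and
  - a shift item [B → β . c γ] (dot before a terminal).

Augment with D' → D and build the canonical LR(0) collection (I0 = CLOSURE({[D' → . D]}), then GOTO on every symbol after a dot until no new states appear). It has 18 states:
  I0: { [D → . id B B], [D → . id y x], [D → . y B id], [D' → . D] }  — shift
  I1: { [D' → D .] }  — accept
  I2: { [B → . D y D], [B → . D], [B → . id id D], [B → . x y], [D → . id B B], [D → . id y x], [D → . y B id], [D → id . B B], [D → id . y x] }  — shift
  I3: { [B → . D y D], [B → . D], [B → . id id D], [B → . x y], [D → . id B B], [D → . id y x], [D → . y B id], [D → y . B id] }  — shift
  I4: { [D → y B . id] }  — shift
  I5: { [B → D . y D], [B → D .] }  — shift, reduce
  I6: { [B → . D y D], [B → . D], [B → . id id D], [B → . x y], [B → id . id D], [D → . id B B], [D → . id y x], [D → . y B id], [D → id . B B], [D → id . y x] }  — shift
  I7: { [B → x . y] }  — shift
  I8: { [B → x y .] }  — reduce
  I9: { [B → . D y D], [B → . D], [B → . id id D], [B → . x y], [D → . id B B], [D → . id y x], [D → . y B id], [D → id B . B] }  — shift
  I10: { [B → . D y D], [B → . D], [B → . id id D], [B → . x y], [B → id . id D], [B → id id . D], [D → . id B B], [D → . id y x], [D → . y B id], [D → id . B B], [D → id . y x] }  — shift
  I11: { [B → . D y D], [B → . D], [B → . id id D], [B → . x y], [D → . id B B], [D → . id y x], [D → . y B id], [D → id y . x], [D → y . B id] }  — shift
  I12: { [B → x . y], [D → id y x .] }  — shift, reduce
  I13: { [B → D . y D], [B → D .], [B → id id D .] }  — shift, 2 reduces
  I14: { [B → D y . D], [D → . id B B], [D → . id y x], [D → . y B id] }  — shift
  I15: { [B → D y D .] }  — reduce
  I16: { [D → id B B .] }  — reduce
  I17: { [D → y B id .] }  — reduce

I5 contains reduce item [B → D .] and shift item [B → D . y D] — shift-reduce conflict.
I12 contains reduce item [D → id y x .] and shift item [B → x . y] — shift-reduce conflict.
I13 contains reduce items [B → D .], [B → id id D .] and shift item [B → D . y D] — shift-reduce conflict.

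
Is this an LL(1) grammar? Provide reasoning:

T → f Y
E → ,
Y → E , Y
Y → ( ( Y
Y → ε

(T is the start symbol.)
Yes, the grammar is LL(1).

A grammar is LL(1) if for each non-terminal N with multiple productions, the predict sets of those productions are pairwise disjoint, where PREDICT(N → α) = (FIRST(α) \ {ε}) ∪ (FOLLOW(N) if α ⇒* ε).

Relevant sets:
  FIRST(E) = { ',' }
  FOLLOW(Y) = { $ }

For Y:
  PREDICT(Y → E ',' Y) = { ',' }
  PREDICT(Y → '(' '(' Y) = { '(' }
  PREDICT(Y → ε) = { $ }
T, E have a single production, so nothing to check there.

All predict sets are disjoint. The grammar IS LL(1).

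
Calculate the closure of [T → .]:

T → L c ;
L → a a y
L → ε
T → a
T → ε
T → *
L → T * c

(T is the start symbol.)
{ [T → .] }

To compute CLOSURE, for each item [A → α.Bβ] where B is a non-terminal, add [B → .γ] for all productions B → γ; repeat for the newly added items until nothing changes.

Start with: [T → .]
The dot is at the end, so nothing is added.

CLOSURE = { [T → .] }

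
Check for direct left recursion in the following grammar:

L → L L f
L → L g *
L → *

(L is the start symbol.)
L → L L f: LEFT RECURSIVE (starts with L)
L → L g *: LEFT RECURSIVE (starts with L)
L → *: starts with '*'

The grammar has direct left recursion on: L.

Answer: Yes, L is left-recursive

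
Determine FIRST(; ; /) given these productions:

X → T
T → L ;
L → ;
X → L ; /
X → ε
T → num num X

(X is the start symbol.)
To compute FIRST(; ; /), process the symbols left to right:
Symbol ; is a terminal. Add ';' and stop.
FIRST(; ; /) = { ';' }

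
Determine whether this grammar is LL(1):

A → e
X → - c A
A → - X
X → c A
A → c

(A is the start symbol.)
Yes, the grammar is LL(1).

A grammar is LL(1) if for each non-terminal N with multiple productions, the predict sets of those productions are pairwise disjoint, where PREDICT(N → α) = (FIRST(α) \ {ε}) ∪ (FOLLOW(N) if α ⇒* ε).

For A:
  PREDICT(A → e) = { 'e' }
  PREDICT(A → '-' X) = { '-' }
  PREDICT(A → c) = { 'c' }
For X:
  PREDICT(X → '-' c A) = { '-' }
  PREDICT(X → c A) = { 'c' }

All predict sets are disjoint. The grammar IS LL(1).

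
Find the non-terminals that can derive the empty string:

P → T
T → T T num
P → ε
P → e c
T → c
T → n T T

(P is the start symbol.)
A non-terminal is nullable if it can derive ε (the empty string): either it has an ε-production, or it has a production whose right-hand side consists entirely of nullable non-terminals.

ε-productions: P → ε
So P is immediately nullable.
No further non-terminal can be added: every production for the remaining non-terminals contains a terminal or a non-nullable non-terminal.
Nullable = { 'P' }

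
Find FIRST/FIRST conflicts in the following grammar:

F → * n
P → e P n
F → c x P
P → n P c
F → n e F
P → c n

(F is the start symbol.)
No FIRST/FIRST conflicts.

Productions for F:
  F → * n: FIRST = { '*' }
  F → c x P: FIRST = { 'c' }
  F → n e F: FIRST = { 'n' }
Productions for P:
  P → e P n: FIRST = { 'e' }
  P → n P c: FIRST = { 'n' }
  P → c n: FIRST = { 'c' }

All alternatives of each non-terminal have pairwise disjoint FIRST sets.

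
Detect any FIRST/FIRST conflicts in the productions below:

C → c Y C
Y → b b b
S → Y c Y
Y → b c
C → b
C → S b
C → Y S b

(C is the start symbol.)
Yes. C → b / C → S b on { 'b' }; C → b / C → Y S b on { 'b' }; C → S b / C → Y S b on { 'b' }; Y → b b b / Y → b c on { 'b' }

A FIRST/FIRST conflict occurs when two productions N → α and N → β for the same non-terminal have FIRST(α) ∩ FIRST(β) ≠ ∅ (with ε ∈ FIRST of a nullable right-hand side, so two nullable alternatives also conflict).

FIRST sets of the non-terminals at (or reachable through a nullable prefix from) the front of some alternative:
  FIRST(S) = { 'b' }
  FIRST(Y) = { 'b' }

Productions for C:
  C → c Y C: FIRST = { 'c' }
  C → b: FIRST = { 'b' }
  C → S b: FIRST = { 'b' }
  C → Y S b: FIRST = { 'b' }
Productions for Y:
  Y → b b b: FIRST = { 'b' }
  Y → b c: FIRST = { 'b' }
S has only one production, so no FIRST/FIRST conflict is possible there.

Conflict for C: C → b and C → S b
  Overlap: { 'b' }
Conflict for C: C → b and C → Y S b
  Overlap: { 'b' }
Conflict for C: C → S b and C → Y S b
  Overlap: { 'b' }
Conflict for Y: Y → b b b and Y → b c
  Overlap: { 'b' }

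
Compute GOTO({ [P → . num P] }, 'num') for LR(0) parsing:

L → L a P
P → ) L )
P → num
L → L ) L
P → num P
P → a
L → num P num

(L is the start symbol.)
GOTO(I, 'num') = CLOSURE({ [A → αX.β] : [A → α.Xβ] ∈ I, X = 'num' })

Items with dot before 'num', with the dot advanced:
  [P → . num P] → [P → num . P]
Closure of the advanced items:
  [P → num . P] has the dot before P: add [P → . ) L )], [P → . num], [P → . num P], [P → . a]

GOTO = { [P → . ) L )], [P → . a], [P → . num P], [P → . num], [P → num . P] }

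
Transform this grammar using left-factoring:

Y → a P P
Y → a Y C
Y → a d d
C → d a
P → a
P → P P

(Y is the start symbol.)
Y → a Y'
Y' → P P
Y' → Y C
Y' → d d
C → d a
P → a
P → P P

Left-factoring transforms A → αβ₁ | αβ₂ into A → αA' and A' → β₁ | β₂
(α is the longest common prefix among the alternatives). Repeat until
no nonterminal has two alternatives with a common prefix.

Round 1: Y has alternatives sharing prefix 'a'. Introduce Y': Y → a Y'
  Add: Y' → P P
  Add: Y' → Y C
  Add: Y' → d d

No remaining common prefixes — done.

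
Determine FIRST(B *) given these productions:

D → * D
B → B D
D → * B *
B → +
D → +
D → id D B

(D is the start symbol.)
FIRST sets of the non-terminals involved (from the grammar, by fixed-point iteration):
  FIRST(B) = { '+' }

To compute FIRST(B *), process the symbols left to right:
Symbol B is a non-terminal. Add FIRST(B) \ {ε} = { '+' }
B is not nullable (ε ∉ FIRST(B)), so stop here.
FIRST(B *) = { '+' }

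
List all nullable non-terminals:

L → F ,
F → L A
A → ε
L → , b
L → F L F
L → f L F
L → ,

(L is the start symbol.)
ε-productions: A → ε
So A is immediately nullable.
No further non-terminal can be added: every production for the remaining non-terminals contains a terminal or a non-nullable non-terminal.
Nullable = { 'A' }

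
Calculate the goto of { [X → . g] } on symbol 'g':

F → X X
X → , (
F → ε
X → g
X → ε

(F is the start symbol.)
{ [X → g .] }

GOTO(I, 'g') = CLOSURE({ [A → αX.β] : [A → α.Xβ] ∈ I, X = 'g' })

Items with dot before 'g', with the dot advanced:
  [X → . g] → [X → g .]
Closure adds nothing (no advanced item has the dot before a non-terminal).

GOTO = { [X → g .] }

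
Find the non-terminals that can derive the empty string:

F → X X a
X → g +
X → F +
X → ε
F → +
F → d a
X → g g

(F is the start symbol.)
{ 'X' }

A non-terminal is nullable if it can derive ε (the empty string): either it has an ε-production, or it has a production whose right-hand side consists entirely of nullable non-terminals.

ε-productions: X → ε
So X is immediately nullable.
No further non-terminal can be added: every production for the remaining non-terminals contains a terminal or a non-nullable non-terminal.
Nullable = { 'X' }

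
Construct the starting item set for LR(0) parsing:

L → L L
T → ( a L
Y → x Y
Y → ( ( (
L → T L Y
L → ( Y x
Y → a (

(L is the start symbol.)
{ [L → . ( Y x], [L → . L L], [L → . T L Y], [L' → . L], [T → . ( a L] }

First, augment the grammar with L' → L
I₀ = CLOSURE({ [L' → . L] }):
  [L' → . L] has the dot before L: add [L → . L L], [L → . T L Y], [L → . ( Y x]
  [L → . T L Y] has the dot before T: add [T → . ( a L]
No further items can be added.

I₀ = { [L → . ( Y x], [L → . L L], [L → . T L Y], [L' → . L], [T → . ( a L] }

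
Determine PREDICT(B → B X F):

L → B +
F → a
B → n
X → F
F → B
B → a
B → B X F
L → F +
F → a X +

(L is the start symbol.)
PREDICT(B → B X F) = (FIRST(RHS) \ {ε}) ∪ (FOLLOW(B) if ε ∈ FIRST(RHS), i.e. RHS ⇒* ε)
FIRST(B) = { 'a', 'n' }
FIRST(B X F) = { 'a', 'n' }
ε ∉ FIRST(B X F), so FOLLOW(B) is not added.
PREDICT(B → B X F) = { 'a', 'n' }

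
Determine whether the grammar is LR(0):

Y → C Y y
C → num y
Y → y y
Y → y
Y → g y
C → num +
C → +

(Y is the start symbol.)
No. Shift-reduce conflict between [Y → y .] and [Y → y . y]

A grammar is LR(0) if no state in the canonical LR(0) collection has:
  - both a shift item (dot before a terminal) and a complete item (shift-reduce conflict), or
  - two or more complete items (reduce-reduce conflict; the accept item [Y' → Y .] counts as a complete item here).

Augment with Y' → Y and build the canonical LR(0) collection (I0 = CLOSURE({[Y' → . Y]}), then GOTO on every symbol after a dot until no new states appear). It has 13 states:
  I0: { [C → . +], [C → . num +], [C → . num y], [Y → . C Y y], [Y → . g y], [Y → . y y], [Y → . y], [Y' → . Y] }  — shift
  I1: { [C → + .] }  — reduce
  I2: { [C → . +], [C → . num +], [C → . num y], [Y → . C Y y], [Y → . g y], [Y → . y y], [Y → . y], [Y → C . Y y] }  — shift
  I3: { [Y' → Y .] }  — accept
  I4: { [Y → g . y] }  — shift
  I5: { [C → num . +], [C → num . y] }  — shift
  I6: { [Y → y . y], [Y → y .] }  — shift, reduce
  I7: { [Y → y y .] }  — reduce
  I8: { [C → num + .] }  — reduce
  I9: { [C → num y .] }  — reduce
  I10: { [Y → g y .] }  — reduce
  I11: { [Y → C Y . y] }  — shift
  I12: { [Y → C Y y .] }  — reduce

Conflict in state I6:
  Shift-reduce conflict between [Y → y .] and [Y → y . y]
So the grammar is NOT LR(0).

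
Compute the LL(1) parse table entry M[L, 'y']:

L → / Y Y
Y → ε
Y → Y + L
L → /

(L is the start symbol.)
To find M[L, 'y'], we find productions for L where 'y' is in the predict set (PREDICT(N → α) = (FIRST(α) \ {ε}) ∪ (FOLLOW(N) if α ⇒* ε)).

L → / Y Y: PREDICT = { '/' }
L → /: PREDICT = { '/' }

M[L, 'y'] is empty (no production applies)

Answer: Empty (error entry)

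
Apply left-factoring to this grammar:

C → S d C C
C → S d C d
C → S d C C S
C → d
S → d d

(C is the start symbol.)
C → S d C C'
C' → C C''
C'' → ε
C'' → S
C' → d
C → d
S → d d

Left-factoring transforms A → αβ₁ | αβ₂ into A → αA' and A' → β₁ | β₂
(α is the longest common prefix among the alternatives). Repeat until
no nonterminal has two alternatives with a common prefix.

Round 1: C has alternatives sharing prefix 'S d C'. Introduce C': C → S d C C'
  Add: C' → C
  Add: C' → d
  Add: C' → C S

Round 2: C' has alternatives sharing prefix 'C'. Introduce C'': C' → C C''
  Add: C'' → ε
  Add: C'' → S

No remaining common prefixes — done.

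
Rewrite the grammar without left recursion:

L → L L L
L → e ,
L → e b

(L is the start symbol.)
L is directly left-recursive. The standard transformation for
  A → A α₁ | ... | A α_m | β₁ | ... | β_n
is
  A  → β₁ A' | ... | β_n A'
  A' → α₁ A' | ... | α_m A' | ε

L → e , becomes L → e , L'
L → e b becomes L → e b L'
L → L L L becomes L' → L L L'
Add L' → ε

Resulting grammar:
L → e , L'
L → e b L'
L' → L L L'
L' → ε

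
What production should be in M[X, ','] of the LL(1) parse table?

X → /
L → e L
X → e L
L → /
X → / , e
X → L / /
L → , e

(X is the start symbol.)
X → L / /

To find M[X, ','], we find productions for X where ',' is in the predict set (PREDICT(N → α) = (FIRST(α) \ {ε}) ∪ (FOLLOW(N) if α ⇒* ε)).

Relevant sets:
  FIRST(L) = { ',', '/', 'e' }

X → /: PREDICT = { '/' }
X → e L: PREDICT = { 'e' }
X → / , e: PREDICT = { '/' }
X → L / /: PREDICT = { ',', '/', 'e' }
  ',' is in predict set, so this production goes in M[X, ',']

M[X, ','] = X → L / /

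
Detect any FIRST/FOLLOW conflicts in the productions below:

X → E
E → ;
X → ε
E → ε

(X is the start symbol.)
No FIRST/FOLLOW conflicts.

A FIRST/FOLLOW conflict occurs when a non-terminal N has a nullable alternative N → β (β ⇒* ε) and another alternative N → α with FIRST(α) ∩ FOLLOW(N) ≠ ∅: on such a lookahead the parser cannot decide between expanding α and letting N vanish via β.

Nullable non-terminals: E, X.
FIRST sets used below: FIRST(E) = { ';', ε }

E: nullable alternative(s) E → ε; FOLLOW(E) = { $ }
  E → ;: FIRST \ {ε} = { ';' } — disjoint from FOLLOW(E)
  E → ε: FIRST \ {ε} = { } — this is the only nullable alternative, skip

X: nullable alternative(s) X → E, X → ε; FOLLOW(X) = { $ }
  X → E: FIRST \ {ε} = { ';' } — disjoint from FOLLOW(X)
  X → ε: FIRST \ {ε} = { } — disjoint from FOLLOW(X)

No FIRST/FOLLOW conflicts found.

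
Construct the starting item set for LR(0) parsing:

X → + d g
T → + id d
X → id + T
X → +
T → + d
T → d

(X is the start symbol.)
{ [X → . + d g], [X → . +], [X → . id + T], [X' → . X] }

First, augment the grammar with X' → X
I₀ = CLOSURE({ [X' → . X] }):
  [X' → . X] has the dot before X: add [X → . + d g], [X → . id + T], [X → . +]
No further items can be added.

I₀ = { [X → . + d g], [X → . +], [X → . id + T], [X' → . X] }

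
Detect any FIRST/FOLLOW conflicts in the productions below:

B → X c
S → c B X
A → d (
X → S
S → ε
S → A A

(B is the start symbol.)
A FIRST/FOLLOW conflict occurs when a non-terminal N has a nullable alternative N → β (β ⇒* ε) and another alternative N → α with FIRST(α) ∩ FOLLOW(N) ≠ ∅: on such a lookahead the parser cannot decide between expanding α and letting N vanish via β.

Nullable non-terminals: S, X.
FIRST sets used below: FIRST(A) = { 'd' }

S: nullable alternative(s) S → ε; FOLLOW(S) = { 'c' }
  S → c B X: FIRST \ {ε} = { 'c' } — overlaps FOLLOW(S) on { 'c' }: CONFLICT
  S → ε: FIRST \ {ε} = { } — this is the only nullable alternative, skip
  S → A A: FIRST \ {ε} = { 'd' } — disjoint from FOLLOW(S)
X has a nullable alternative but only one production, so nothing to check.

A, B have no nullable alternative, so no FIRST/FOLLOW check is needed there.

So the grammar has 1 FIRST/FOLLOW conflict (marked CONFLICT above).

Answer: Yes. S → c B X with FOLLOW(S) on { 'c' }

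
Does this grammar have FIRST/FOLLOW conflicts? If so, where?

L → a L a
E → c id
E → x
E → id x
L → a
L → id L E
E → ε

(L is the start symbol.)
Yes. E → c id with FOLLOW(E) on { 'c' }; E → x with FOLLOW(E) on { 'x' }; E → id x with FOLLOW(E) on { 'id' }

Nullable non-terminals: E.

E: nullable alternative(s) E → ε; FOLLOW(E) = { $, 'a', 'c', 'id', 'x' }
  E → c id: FIRST \ {ε} = { 'c' } — overlaps FOLLOW(E) on { 'c' }: CONFLICT
  E → x: FIRST \ {ε} = { 'x' } — overlaps FOLLOW(E) on { 'x' }: CONFLICT
  E → id x: FIRST \ {ε} = { 'id' } — overlaps FOLLOW(E) on { 'id' }: CONFLICT
  E → ε: FIRST \ {ε} = { } — this is the only nullable alternative, skip

L has no nullable alternative, so no FIRST/FOLLOW check is needed there.

So the grammar has 3 FIRST/FOLLOW conflicts (marked CONFLICT above).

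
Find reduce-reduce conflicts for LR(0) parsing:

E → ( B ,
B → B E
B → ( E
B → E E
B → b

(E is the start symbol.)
A reduce-reduce conflict occurs when an LR(0) state has two complete items [A → α .] and [B → β .] — both call for a reduction, and with no lookahead the parser cannot choose between them.

Augment with E' → E and build the canonical LR(0) collection (I0 = CLOSURE({[E' → . E]}), then GOTO on every symbol after a dot until no new states appear). It has 11 states:
  I0: { [E → . ( B ,], [E' → . E] }  — shift
  I1: { [B → . ( E], [B → . B E], [B → . E E], [B → . b], [E → ( . B ,], [E → . ( B ,] }  — shift
  I2: { [E' → E .] }  — accept
  I3: { [B → ( . E], [B → . ( E], [B → . B E], [B → . E E], [B → . b], [E → ( . B ,], [E → . ( B ,] }  — shift
  I4: { [B → B . E], [E → ( B . ,], [E → . ( B ,] }  — shift
  I5: { [B → E . E], [E → . ( B ,] }  — shift
  I6: { [B → b .] }  — reduce
  I7: { [B → E E .] }  — reduce
  I8: { [E → ( B , .] }  — reduce
  I9: { [B → B E .] }  — reduce
  I10: { [B → ( E .], [B → E . E], [E → . ( B ,] }  — shift, reduce

No state contains more than one complete item.

Answer: No reduce-reduce conflicts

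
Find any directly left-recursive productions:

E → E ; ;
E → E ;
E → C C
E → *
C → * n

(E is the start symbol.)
E → E ; ;: LEFT RECURSIVE (starts with E)
E → E ;: LEFT RECURSIVE (starts with E)
E → C C: starts with C
E → *: starts with '*'
C → * n: starts with '*'

The grammar has direct left recursion on: E.

Answer: Yes, E is left-recursive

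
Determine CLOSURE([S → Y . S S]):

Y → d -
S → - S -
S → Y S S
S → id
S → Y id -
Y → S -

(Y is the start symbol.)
{ [S → . - S -], [S → . Y S S], [S → . Y id -], [S → . id], [S → Y . S S], [Y → . S -], [Y → . d -] }

To compute CLOSURE, for each item [A → α.Bβ] where B is a non-terminal, add [B → .γ] for all productions B → γ; repeat for the newly added items until nothing changes.

Start with: [S → Y . S S]
  [S → Y . S S] has the dot before S: add [S → . - S -], [S → . Y S S], [S → . id], [S → . Y id -]
  [S → . Y S S] has the dot before Y: add [Y → . d -], [Y → . S -]
No further items can be added.

CLOSURE = { [S → . - S -], [S → . Y S S], [S → . Y id -], [S → . id], [S → Y . S S], [Y → . S -], [Y → . d -] }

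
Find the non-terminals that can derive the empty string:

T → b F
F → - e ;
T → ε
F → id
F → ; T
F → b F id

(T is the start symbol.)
A non-terminal is nullable if it can derive ε (the empty string): either it has an ε-production, or it has a production whose right-hand side consists entirely of nullable non-terminals.

ε-productions: T → ε
So T is immediately nullable.
No further non-terminal can be added: every production for the remaining non-terminals contains a terminal or a non-nullable non-terminal.
Nullable = { 'T' }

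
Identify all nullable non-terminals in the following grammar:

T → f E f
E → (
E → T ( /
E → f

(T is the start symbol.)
A non-terminal is nullable if it can derive ε (the empty string): either it has an ε-production, or it has a production whose right-hand side consists entirely of nullable non-terminals.

There are no ε-productions, so no non-terminal can derive ε.
No non-terminals are nullable.

Answer: None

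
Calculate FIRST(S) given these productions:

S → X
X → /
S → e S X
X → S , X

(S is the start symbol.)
To compute FIRST(S), examine every production with S on the left-hand side, reading each right-hand side left to right until a non-nullable symbol is reached.

FIRST sets of the other non-terminals involved (by the same procedure, iterated to a fixed point):
  FIRST(X) = { '/', 'e' }

From S → X:
  - X is a non-terminal: add FIRST(X) \ {ε} = { '/', 'e' }
    X is not nullable, so stop
From S → e S X:
  - e is a terminal: add 'e' and stop

Collecting: FIRST(S) = { '/', 'e' }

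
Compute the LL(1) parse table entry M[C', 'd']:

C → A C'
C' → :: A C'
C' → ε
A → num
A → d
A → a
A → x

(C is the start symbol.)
Empty (error entry)

To find M[C', 'd'], we find productions for C' where 'd' is in the predict set (PREDICT(N → α) = (FIRST(α) \ {ε}) ∪ (FOLLOW(N) if α ⇒* ε)).

Relevant sets:
  FOLLOW(C') = { $ }

C' → :: A C': PREDICT = { '::' }
C' → ε: PREDICT = { $ }

M[C', 'd'] is empty (no production applies)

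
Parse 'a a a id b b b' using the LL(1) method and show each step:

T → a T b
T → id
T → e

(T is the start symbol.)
LL(1) parsing maintains a stack (initially the start symbol over $) and the input. At each step: if the stack top is a terminal, match it against the current input token; if it is a non-terminal N, replace it with the RHS of M[N, lookahead] (the unique production whose predict set contains the lookahead).

Stack is shown with the top on the left.

Stack        Input             Action
-------------------------------------
T $          a a a id b b b $  output T → a T b
a T b $      a a a id b b b $  match 'a'
T b $        a a id b b b $    output T → a T b
a T b b $    a a id b b b $    match 'a'
T b b $      a id b b b $      output T → a T b
a T b b b $  a id b b b $      match 'a'
T b b b $    id b b b $        output T → id
id b b b $   id b b b $        match 'id'
b b b $      b b b $           match 'b'
b b $        b b $             match 'b'
b $          b $               match 'b'
$            $                 accept

The string is accepted.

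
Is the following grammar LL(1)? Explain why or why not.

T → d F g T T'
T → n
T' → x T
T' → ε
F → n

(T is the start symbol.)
No. Predict set conflict for T': { 'x' }

A grammar is LL(1) if for each non-terminal N with multiple productions, the predict sets of those productions are pairwise disjoint, where PREDICT(N → α) = (FIRST(α) \ {ε}) ∪ (FOLLOW(N) if α ⇒* ε).

Relevant sets:
  FOLLOW(T') = { $, 'x' }

For T:
  PREDICT(T → d F g T T') = { 'd' }
  PREDICT(T → n) = { 'n' }
For T':
  PREDICT(T' → x T) = { 'x' }
  PREDICT(T' → ε) = { $, 'x' }
F has a single production, so nothing to check there.

Conflict found: Predict set conflict for T': { 'x' }
The grammar is NOT LL(1).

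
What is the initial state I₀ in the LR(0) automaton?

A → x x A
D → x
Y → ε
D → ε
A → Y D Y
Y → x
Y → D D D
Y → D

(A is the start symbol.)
First, augment the grammar with A' → A
I₀ = CLOSURE({ [A' → . A] }):
  [A' → . A] has the dot before A: add [A → . x x A], [A → . Y D Y]
  [A → . Y D Y] has the dot before Y: add [Y → .], [Y → . x], [Y → . D D D], [Y → . D]
  [Y → . D D D] has the dot before D: add [D → . x], [D → .]
No further items can be added.

I₀ = { [A → . Y D Y], [A → . x x A], [A' → . A], [D → . x], [D → .], [Y → . D D D], [Y → . D], [Y → . x], [Y → .] }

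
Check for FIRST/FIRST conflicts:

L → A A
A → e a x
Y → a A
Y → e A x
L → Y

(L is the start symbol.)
Yes. L → A A / L → Y on { 'e' }

A FIRST/FIRST conflict occurs when two productions N → α and N → β for the same non-terminal have FIRST(α) ∩ FIRST(β) ≠ ∅ (with ε ∈ FIRST of a nullable right-hand side, so two nullable alternatives also conflict).

FIRST sets of the non-terminals at (or reachable through a nullable prefix from) the front of some alternative:
  FIRST(A) = { 'e' }
  FIRST(Y) = { 'a', 'e' }

Productions for L:
  L → A A: FIRST = { 'e' }
  L → Y: FIRST = { 'a', 'e' }
Productions for Y:
  Y → a A: FIRST = { 'a' }
  Y → e A x: FIRST = { 'e' }
A has only one production, so no FIRST/FIRST conflict is possible there.

Conflict for L: L → A A and L → Y
  Overlap: { 'e' }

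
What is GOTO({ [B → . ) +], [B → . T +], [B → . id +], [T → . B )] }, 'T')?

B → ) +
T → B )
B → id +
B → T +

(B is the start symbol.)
GOTO(I, 'T') = CLOSURE({ [A → αX.β] : [A → α.Xβ] ∈ I, X = 'T' })

Items with dot before 'T', with the dot advanced:
  [B → . T +] → [B → T . +]
Closure adds nothing (no advanced item has the dot before a non-terminal).

GOTO = { [B → T . +] }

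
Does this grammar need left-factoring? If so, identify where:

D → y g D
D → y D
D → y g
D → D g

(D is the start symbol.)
Left-factoring is needed when two productions for the same non-terminal
share a common prefix on the right-hand side.

Productions for D:
  D → y g D
  D → y D
  D → y g
  D → D g

Found common prefix 'y' in productions for D

Answer: Yes, D has productions with common prefix 'y'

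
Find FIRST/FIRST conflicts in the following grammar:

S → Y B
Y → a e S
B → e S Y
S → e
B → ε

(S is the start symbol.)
FIRST sets of the non-terminals at (or reachable through a nullable prefix from) the front of some alternative:
  FIRST(Y) = { 'a' }

Productions for S:
  S → Y B: FIRST = { 'a' }
  S → e: FIRST = { 'e' }
Productions for B:
  B → e S Y: FIRST = { 'e' }
  B → ε: FIRST = { ε }
Y has only one production, so no FIRST/FIRST conflict is possible there.

All alternatives of each non-terminal have pairwise disjoint FIRST sets.

Answer: No FIRST/FIRST conflicts.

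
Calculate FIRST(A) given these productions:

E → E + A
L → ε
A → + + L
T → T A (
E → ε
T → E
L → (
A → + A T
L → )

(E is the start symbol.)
{ '+' }

To compute FIRST(A), examine every production with A on the left-hand side, reading each right-hand side left to right until a non-nullable symbol is reached.

From A → + + L:
  - '+' is a terminal: add '+' and stop
From A → + A T:
  - '+' is a terminal: add '+' and stop

Collecting: FIRST(A) = { '+' }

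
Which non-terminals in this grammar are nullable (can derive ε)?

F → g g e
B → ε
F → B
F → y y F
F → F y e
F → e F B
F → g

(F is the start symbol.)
{ 'B', 'F' }

ε-productions: B → ε
So B is immediately nullable.
F → B: every symbol on the right is nullable, so F is nullable too.
Every non-terminal is now nullable.
Nullable = { 'B', 'F' }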